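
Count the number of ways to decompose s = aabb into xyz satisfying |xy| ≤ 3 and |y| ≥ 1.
6

For s = 'aabb' with pumping length p = 3:

Constraints: |xy| ≤ 3, |y| > 0

Valid decompositions (|xy| ≤ p, |y| ≥ 1):
  • x='', y='a', z='abb'
  • x='a', y='a', z='bb'
  • x='', y='aa', z='bb'
  • x='aa', y='b', z='b'
  • x='a', y='ab', z='b'
  • x='', y='aab', z='b'

Total count: 6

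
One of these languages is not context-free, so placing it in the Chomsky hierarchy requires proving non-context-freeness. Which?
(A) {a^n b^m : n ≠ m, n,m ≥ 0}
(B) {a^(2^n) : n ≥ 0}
(B) {a^(2^n) : n ≥ 0}

(B) {a^(2^n) : n ≥ 0} requires the CFL pumping lemma.

- {a^n b^m : n ≠ m, n,m ≥ 0} is context-free (but not regular)
  • Can be shown non-regular with the regular pumping lemma
  • After pumping a's, we can make n = m

- {a^(2^n) : n ≥ 0} is NOT context-free
  • Requires the CFL pumping lemma to prove
  • Gaps between powers of 2 grow exponentially

The CFL pumping lemma is "stronger" in that it can prove non-membership
in the larger class of context-free languages.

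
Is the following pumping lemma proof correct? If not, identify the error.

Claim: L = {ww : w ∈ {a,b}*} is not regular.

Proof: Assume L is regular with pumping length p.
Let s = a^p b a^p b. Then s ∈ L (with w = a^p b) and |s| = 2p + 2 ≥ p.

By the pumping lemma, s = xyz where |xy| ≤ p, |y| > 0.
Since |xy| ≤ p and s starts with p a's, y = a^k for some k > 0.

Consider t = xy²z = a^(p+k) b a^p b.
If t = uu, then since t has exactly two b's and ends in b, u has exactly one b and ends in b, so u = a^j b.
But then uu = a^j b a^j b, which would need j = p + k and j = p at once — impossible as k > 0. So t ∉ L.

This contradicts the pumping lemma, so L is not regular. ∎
The proof is correct.

This proof is valid because:
1. s = a^p b a^p b is in L and is chosen in terms of p, so |s| ≥ p holds for every p
2. The decomposition analysis is correct: |xy| ≤ p forces y to lie inside the leading a's
3. The contradiction is valid: the argument shows a^(p+k) b a^p b cannot be split into two equal halves
4. The conclusion follows logically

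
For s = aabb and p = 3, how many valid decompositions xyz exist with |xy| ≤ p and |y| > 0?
6

For s = 'aabb' with pumping length p = 3:

Constraints: |xy| ≤ 3, |y| > 0

Valid decompositions (|xy| ≤ p, |y| ≥ 1):
  • x='', y='a', z='abb'
  • x='a', y='a', z='bb'
  • x='', y='aa', z='bb'
  • x='aa', y='b', z='b'
  • x='a', y='ab', z='b'
  • x='', y='aab', z='b'

Total count: 6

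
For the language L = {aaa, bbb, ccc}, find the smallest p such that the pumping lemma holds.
p = 4

For a finite language L, the pumping lemma holds vacuously if p > max|s| for s ∈ L.

The longest string in L = {aaa, bbb, ccc} has length 3.
If p = 4, then no string s ∈ L has |s| ≥ p, so the condition is vacuously true.

The minimum pumping length is p = 4.

Why no smaller p works: for any p ≤ 3, the longest string s ∈ L has |s| = 3 ≥ p, so it would
have to be pumpable; but pumping up (i = 2, 3, ...) produces ever longer strings, which cannot all lie in the
finite language L. So the pumping property fails for every p ≤ 3.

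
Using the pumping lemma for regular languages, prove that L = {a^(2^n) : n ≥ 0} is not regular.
Assume for contradiction that L is regular, and let p ≥ 1 be the pumping length given by the pumping lemma.
Choose s = a^(2^p). Then s ∈ L and |s| = 2^p ≥ p.
By the pumping lemma, s = xyz for some x, y, z with |xy| ≤ p, |y| ≥ 1, and xy^i z ∈ L for every i ≥ 0.
Here y = a^k for some k with 1 ≤ k ≤ |xy| ≤ p, and p < 2^p.

Take i = 2: |xy²z| = 2^p + k.
Now 2^p < 2^p + k ≤ 2^p + p < 2^p + 2^p = 2^(p+1).
So |xy²z| lies strictly between the consecutive powers of two 2^p and 2^(p+1), hence is not a power of 2, and xy²z ∉ L.

This contradicts the pumping lemma, which requires xy^i z ∈ L for all i ≥ 0.
Hence L = {a^(2^n) : n ≥ 0} is not regular. ∎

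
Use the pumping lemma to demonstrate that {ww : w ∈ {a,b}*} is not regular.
Assume for contradiction that L is regular, and let p ≥ 1 be the pumping length given by the pumping lemma.
Choose s = a^p b a^p b. Then s ∈ L (take w = a^p b) and |s| = 2p + 2 ≥ p.
By the pumping lemma, s = xyz for some x, y, z with |xy| ≤ p, |y| ≥ 1, and xy^i z ∈ L for every i ≥ 0.
Since |xy| ≤ p and the first p symbols of s are all a's, y = a^k for some k with 1 ≤ k ≤ p.

Take i = 2: t = xy²z = a^(p + k) b a^p b.
Suppose t = uu for some string u. The string t contains exactly two b's and ends in b, so u contains exactly one b and ends in b; hence u = a^j b for some j, and uu = a^j b a^j b. Comparing with t = a^(p + k) b a^p b forces j = p + k (first block) and j = p (second block), which is impossible since k ≥ 1. So t ∉ L.

This contradicts the pumping lemma, which requires xy^i z ∈ L for all i ≥ 0.
Hence L = {ww : w ∈ {a,b}*} is not regular. ∎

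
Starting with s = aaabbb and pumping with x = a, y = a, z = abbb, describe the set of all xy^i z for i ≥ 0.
{xy^i z : i ≥ 0} = {a^(2+i) b^3 : i ≥ 0} = {aabbb, aaabbb, aaaabbb, ...}

With x = a, y = a, z = abbb: Starting with aaabbb and pumping the second 'a', we get strings with 2+i a's followed by 3 b's for i = 0, 1, 2, ...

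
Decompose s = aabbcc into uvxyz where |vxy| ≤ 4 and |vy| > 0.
u='a', v='a', x='bb', y='c', z='c'

For s = aabbcc with pumping length p = 4:

One valid decomposition:
- u = 'a'
- v = 'a'
- x = 'bb'
- y = 'c'
- z = 'c'

Verification:
- uvxyz = 'a' + 'a' + 'bb' + 'c' + 'c' = aabbcc ✓
- |vxy| = |'abbc'| = 4 ≤ 4 ✓
- |vy| = |'ac'| = 2 > 0 ✓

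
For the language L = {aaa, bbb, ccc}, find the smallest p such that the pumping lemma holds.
p = 4

For a finite language L, the pumping lemma holds vacuously if p > max|s| for s ∈ L.

The longest string in L = {aaa, bbb, ccc} has length 3.
If p = 4, then no string s ∈ L has |s| ≥ p, so the condition is vacuously true.

The minimum pumping length is p = 4.

Why no smaller p works: for any p ≤ 3, the longest string s ∈ L has |s| = 3 ≥ p, so it would
have to be pumpable; but pumping up (i = 2, 3, ...) produces ever longer strings, which cannot all lie in the
finite language L. So the pumping property fails for every p ≤ 3.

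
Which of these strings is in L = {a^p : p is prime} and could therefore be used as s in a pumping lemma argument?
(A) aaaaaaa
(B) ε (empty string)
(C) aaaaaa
(A) aaaaaaa

The pumping lemma is applied to a string s that lies in L, so first check membership of each option:
- (A) aaaaaaa has length 7, which is prime, so it is in L ✓
- (B) ε has length 0, which is not prime, so it is not in L ✗
- (C) aaaaaa has length 6 = 2 × 3, which is not prime, so it is not in L ✗

Only (A) aaaaaaa is in L, so it is the only candidate that could play the role of s.
(In a complete proof one picks s in terms of the pumping length p so that |s| ≥ p is guaranteed; a fixed string like aaaaaaa illustrates the shape of such an s.)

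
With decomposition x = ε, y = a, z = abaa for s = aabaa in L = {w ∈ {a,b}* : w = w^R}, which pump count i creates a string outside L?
i = 0

xy⁰z = ε · ε · abaa = abaa; abaa reversed is aaba ≠ abaa, so it is not a palindrome and is not in L.
(Other choices also work, e.g. i = 2, 3; only i = 1 is guaranteed to stay in L since xy¹z = s.)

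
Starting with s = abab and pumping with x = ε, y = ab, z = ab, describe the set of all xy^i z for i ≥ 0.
{xy^i z : i ≥ 0} = {(ab)^(i+1) : i ≥ 0} = {ab, abab, ababab, ...}

With x = ε, y = ab, z = ab: Pumping 'ab' gives strings of alternating a's and b's.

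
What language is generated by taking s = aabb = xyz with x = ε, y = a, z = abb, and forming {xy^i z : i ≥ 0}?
{xy^i z : i ≥ 0} = {a^(i+1) b^2 : i ≥ 0} = {abb, aabb, aaabb, ...}

With x = ε, y = a, z = abb: Starting with aabb and pumping the first 'a' (z = abb keeps the second 'a'), we get strings with i+1 a's followed by 2 b's for i = 0, 1, 2, ...; note bb is not produced because z always contributes one a.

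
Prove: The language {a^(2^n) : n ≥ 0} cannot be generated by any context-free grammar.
Assume for contradiction that L is context-free, and let p ≥ 1 be the pumping length given by the pumping lemma for CFLs.
Choose s = a^(2^p). Then s ∈ L and |s| = 2^p ≥ p.
By the CFL pumping lemma, s = uvxyz for some u, v, x, y, z with |vxy| ≤ p, |vy| ≥ 1, and uv^i xy^i z ∈ L for every i ≥ 0.
All symbols are a's, so only lengths matter: let k = |vy|, with 1 ≤ k ≤ |vxy| ≤ p < 2^p.

Take i = 2: |uv²xy²z| = 2^p + k, and 2^p < 2^p + k < 2^p + 2^p = 2^(p+1).
So the length lies strictly between consecutive powers of two and is not a power of 2; uv²xy²z ∉ L.

This contradicts the CFL pumping lemma, which requires uv^i xy^i z ∈ L for all i ≥ 0.
Hence L = {a^(2^n) : n ≥ 0} is not context-free. ∎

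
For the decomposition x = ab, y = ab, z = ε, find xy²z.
ababab

Given x = 'ab', y = 'ab', z = '' and i = 2:

xy^2z = x + y·y·...·y (2 times) + z
       = 'ab' + 'ab'^2 + ''
       = 'ab' + 'abab' + ''
       = 'ababab'

The pumped string is 'ababab' with length 6.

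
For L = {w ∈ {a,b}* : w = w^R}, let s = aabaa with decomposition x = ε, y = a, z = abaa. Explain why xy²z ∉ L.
xy²z = aaabaa ∉ L

Pumping with i = 2 replaces y = a by y² = aa:
- Original: s = xyz = aabaa; aabaa reversed is aabaa, the same string, so it is a palindrome and is in L
- Pumped: xy²z = ε · aa · abaa = aaabaa
- aaabaa reversed is aabaaa ≠ aaabaa, so it is not a palindrome and is not in L

The pumping lemma would require xy²z ∈ L, so this decomposition yields a contradiction.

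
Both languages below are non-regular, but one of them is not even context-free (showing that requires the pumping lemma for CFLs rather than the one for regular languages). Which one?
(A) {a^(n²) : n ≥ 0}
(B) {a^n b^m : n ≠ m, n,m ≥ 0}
(A) {a^(n²) : n ≥ 0}

(A) {a^(n²) : n ≥ 0} requires the CFL pumping lemma.

- {a^n b^m : n ≠ m, n,m ≥ 0} is context-free (but not regular)
  • Can be shown non-regular with the regular pumping lemma
  • After pumping a's, we can make n = m

- {a^(n²) : n ≥ 0} is NOT context-free
  • Requires the CFL pumping lemma to prove
  • Gaps between squares grow unboundedly

The CFL pumping lemma is "stronger" in that it can prove non-membership
in the larger class of context-free languages.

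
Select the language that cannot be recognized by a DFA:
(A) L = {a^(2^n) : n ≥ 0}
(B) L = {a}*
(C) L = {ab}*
(A) {a^(2^n) : n ≥ 0}

(A) L = {a^(2^n) : n ≥ 0} is NOT regular.

The pumping lemma can be used to prove this:
After pumping, length is no longer a power of 2

The other languages are regular because they can be recognized by finite automata.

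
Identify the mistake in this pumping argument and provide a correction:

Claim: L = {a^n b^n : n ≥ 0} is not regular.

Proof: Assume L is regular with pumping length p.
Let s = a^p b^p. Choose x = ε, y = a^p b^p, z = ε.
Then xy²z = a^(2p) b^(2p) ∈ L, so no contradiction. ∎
Error: The decomposition violates |xy| ≤ p. With y = a^p b^p, |xy| = |y| = 2p > p. (The proof also miscomputes xy²z, which would be a^p b^p a^p b^p rather than a^(2p) b^(2p), and it wrongly treats one harmless decomposition as settling the matter — the prover does not get to choose the decomposition.)

Correction: The pumping lemma requires |xy| ≤ p, and the argument must handle every decomposition satisfying |xy| ≤ p, |y| ≥ 1. Since s starts with p a's, any such y consists only of a's, say y = a^k with k ≥ 1. Then xy²z = a^(p+k) b^p has unequal numbers of a's and b's, so xy²z ∉ L — the required contradiction.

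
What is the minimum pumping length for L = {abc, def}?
p = 4

For a finite language L, the pumping lemma holds vacuously if p > max|s| for s ∈ L.

The longest string in L = {abc, def} has length 3.
If p = 4, then no string s ∈ L has |s| ≥ p, so the condition is vacuously true.

The minimum pumping length is p = 4.

Why no smaller p works: for any p ≤ 3, the longest string s ∈ L has |s| = 3 ≥ p, so it would
have to be pumpable; but pumping up (i = 2, 3, ...) produces ever longer strings, which cannot all lie in the
finite language L. So the pumping property fails for every p ≤ 3.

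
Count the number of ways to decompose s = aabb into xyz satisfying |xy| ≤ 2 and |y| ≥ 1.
3

For s = 'aabb' with pumping length p = 2:

Constraints: |xy| ≤ 2, |y| > 0

Valid decompositions (|xy| ≤ p, |y| ≥ 1):
  • x='', y='a', z='abb'
  • x='a', y='a', z='bb'
  • x='', y='aa', z='bb'

Total count: 3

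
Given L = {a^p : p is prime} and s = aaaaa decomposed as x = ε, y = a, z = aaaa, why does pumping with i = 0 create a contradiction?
xy⁰z = aaaa ∉ L

Pumping with i = 0 replaces y = a by y⁰ = ε:
- Original: s = xyz = aaaaa; aaaaa has length 5, which is prime, so it is in L
- Pumped: xy⁰z = ε · ε · aaaa = aaaa
- aaaa has length 4 = 2 × 2, which is not prime, so it is not in L

The pumping lemma would require xy⁰z ∈ L, so this decomposition yields a contradiction.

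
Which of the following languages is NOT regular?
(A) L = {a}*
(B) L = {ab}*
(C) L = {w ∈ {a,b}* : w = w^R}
(C) {w ∈ {a,b}* : w = w^R}

(C) L = {w ∈ {a,b}* : w = w^R} is NOT regular.

The pumping lemma can be used to prove this:
After pumping, the string is no longer symmetric

The other languages are regular because they can be recognized by finite automata.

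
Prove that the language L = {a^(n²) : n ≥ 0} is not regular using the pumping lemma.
Assume for contradiction that L is regular, and let p ≥ 1 be the pumping length given by the pumping lemma.
Choose s = a^(p²). Then s ∈ L and |s| = p² ≥ p.
By the pumping lemma, s = xyz for some x, y, z with |xy| ≤ p, |y| ≥ 1, and xy^i z ∈ L for every i ≥ 0.
Here y = a^k for some k with 1 ≤ k ≤ |xy| ≤ p.

Take i = 2: |xy²z| = p² + k.
Now p² < p² + k ≤ p² + p < p² + 2p + 1 = (p + 1)².
So |xy²z| lies strictly between the consecutive squares p² and (p + 1)², hence is not a perfect square, and xy²z ∉ L.

This contradicts the pumping lemma, which requires xy^i z ∈ L for all i ≥ 0.
Hence L = {a^(n²) : n ≥ 0} is not regular. ∎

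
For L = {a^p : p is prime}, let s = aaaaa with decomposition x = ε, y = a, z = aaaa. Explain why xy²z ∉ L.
xy²z = aaaaaa ∉ L

Pumping with i = 2 replaces y = a by y² = aa:
- Original: s = xyz = aaaaa; aaaaa has length 5, which is prime, so it is in L
- Pumped: xy²z = ε · aa · aaaa = aaaaaa
- aaaaaa has length 6 = 2 × 3, which is not prime, so it is not in L

The pumping lemma would require xy²z ∈ L, so this decomposition yields a contradiction.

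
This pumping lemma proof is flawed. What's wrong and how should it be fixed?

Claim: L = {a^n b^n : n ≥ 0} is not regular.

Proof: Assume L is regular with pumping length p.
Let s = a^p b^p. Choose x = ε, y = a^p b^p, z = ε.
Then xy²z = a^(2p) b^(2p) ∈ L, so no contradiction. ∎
Error: The decomposition violates |xy| ≤ p. With y = a^p b^p, |xy| = |y| = 2p > p. (The proof also miscomputes xy²z, which would be a^p b^p a^p b^p rather than a^(2p) b^(2p), and it wrongly treats one harmless decomposition as settling the matter — the prover does not get to choose the decomposition.)

Correction: The pumping lemma requires |xy| ≤ p, and the argument must handle every decomposition satisfying |xy| ≤ p, |y| ≥ 1. Since s starts with p a's, any such y consists only of a's, say y = a^k with k ≥ 1. Then xy²z = a^(p+k) b^p has unequal numbers of a's and b's, so xy²z ∉ L — the required contradiction.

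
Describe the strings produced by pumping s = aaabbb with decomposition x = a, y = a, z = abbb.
{xy^i z : i ≥ 0} = {a^(2+i) b^3 : i ≥ 0} = {aabbb, aaabbb, aaaabbb, ...}

With x = a, y = a, z = abbb: Starting with aaabbb and pumping the second 'a', we get strings with 2+i a's followed by 3 b's for i = 0, 1, 2, ...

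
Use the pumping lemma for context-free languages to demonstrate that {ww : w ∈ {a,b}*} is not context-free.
Assume for contradiction that L is context-free, and let p ≥ 1 be the pumping length given by the pumping lemma for CFLs.
Choose s = a^p b^p a^p b^p. Then s ∈ L (take w = a^p b^p) and |s| = 4p ≥ p.
By the CFL pumping lemma, s = uvxyz for some u, v, x, y, z with |vxy| ≤ p, |vy| ≥ 1, and uv^i xy^i z ∈ L for every i ≥ 0.

Write s as four blocks A₁ B₁ A₂ B₂ with A₁ = A₂ = a^p and B₁ = B₂ = b^p. Since |vxy| ≤ p, the window vxy lies inside at most two adjacent blocks. Take i = 0 and let t = uxz, so |t| = 4p − |vy| with 1 ≤ |vy| ≤ p. If |t| is odd, t ∉ L immediately, so assume |vy| is even (hence |vy| ≥ 2) and |t|/2 = 2p − |vy|/2, which satisfies p ≤ |t|/2 ≤ 2p − 1.

Case 1 (vxy inside A₁B₁): t = a^(p−j) b^(p−l) a^p b^p with j + l = |vy|. The second half of t has length < 2p, so it is a suffix of the trailing a^p b^p and ends in b; the first half is a^(p−j) b^(p−l) a^((j+l)/2), which ends in a because (j+l)/2 ≥ 1. The halves differ, so t ∉ L.

Case 2 (vxy inside B₁A₂, straddling the middle): t = a^p b^(p−j) a^(p−l) b^p with j + l = |vy|. If t = ww, then w is a prefix of t of length ≥ p, so w begins with a^p; and w is a suffix of t of length ≥ p, so w ends with b^p. That forces |w| ≥ 2p, contradicting |w| = |t|/2 ≤ 2p − 1. So t ∉ L.

Case 3 (vxy inside A₂B₂): t = a^p b^p a^(p−j) b^(p−l) with j + l = |vy|. The first half of t is a prefix of a^p b^p, so it begins with a; the second half is b^((j+l)/2) a^(p−j) b^(p−l), which begins with b. The halves differ, so t ∉ L.

In every case uv⁰xy⁰z = uxz ∉ L.

This contradicts the CFL pumping lemma, which requires uv^i xy^i z ∈ L for all i ≥ 0.
Hence L = {ww : w ∈ {a,b}*} is not context-free. ∎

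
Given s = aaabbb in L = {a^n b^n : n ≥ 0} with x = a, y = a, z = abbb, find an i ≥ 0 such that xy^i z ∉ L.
i = 0

xy⁰z = a · ε · abbb = aabbb; aabbb has 2 a's and 3 b's; 2 ≠ 3, so it is not in L.
(Other choices also work, e.g. i = 2, 3; only i = 1 is guaranteed to stay in L since xy¹z = s.)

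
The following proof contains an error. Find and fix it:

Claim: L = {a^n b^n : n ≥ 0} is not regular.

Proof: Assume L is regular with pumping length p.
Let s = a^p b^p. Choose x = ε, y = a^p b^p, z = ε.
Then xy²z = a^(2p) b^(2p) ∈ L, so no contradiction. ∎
Error: The decomposition violates |xy| ≤ p. With y = a^p b^p, |xy| = |y| = 2p > p. (The proof also miscomputes xy²z, which would be a^p b^p a^p b^p rather than a^(2p) b^(2p), and it wrongly treats one harmless decomposition as settling the matter — the prover does not get to choose the decomposition.)

Correction: The pumping lemma requires |xy| ≤ p, and the argument must handle every decomposition satisfying |xy| ≤ p, |y| ≥ 1. Since s starts with p a's, any such y consists only of a's, say y = a^k with k ≥ 1. Then xy²z = a^(p+k) b^p has unequal numbers of a's and b's, so xy²z ∉ L — the required contradiction.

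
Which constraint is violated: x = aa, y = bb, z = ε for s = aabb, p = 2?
Violated: |xy| ≤ p

The decomposition x = aa, y = bb, z = ε for s = aabb with p = 2
violates the constraint: |xy| ≤ p

|xy| = |aabb| = 4 > 2 = p. The decomposition puts too many characters in xy.

Pumping lemma constraints:
1. xyz = s (decomposition is valid)
2. |xy| ≤ p
3. |y| > 0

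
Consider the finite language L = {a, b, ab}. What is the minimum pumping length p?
p = 3

For a finite language L, the pumping lemma holds vacuously if p > max|s| for s ∈ L.

The longest string in L = {a, b, ab} has length 2.
If p = 3, then no string s ∈ L has |s| ≥ p, so the condition is vacuously true.

The minimum pumping length is p = 3.

Why no smaller p works: for any p ≤ 2, the longest string s ∈ L has |s| = 2 ≥ p, so it would
have to be pumpable; but pumping up (i = 2, 3, ...) produces ever longer strings, which cannot all lie in the
finite language L. So the pumping property fails for every p ≤ 2.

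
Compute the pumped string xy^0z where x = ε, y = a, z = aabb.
aabb

Given x = '', y = 'a', z = 'aabb' and i = 0:

xy^0z = x + y·y·...·y (0 times) + z
       = '' + 'a'^0 + 'aabb'
       = '' + '' + 'aabb'
       = 'aabb'

The pumped string is 'aabb' with length 4.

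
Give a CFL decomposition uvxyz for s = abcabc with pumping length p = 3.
u='ab', v='c', x='a', y='b', z='c'

For s = abcabc with pumping length p = 3:

One valid decomposition:
- u = 'ab'
- v = 'c'
- x = 'a'
- y = 'b'
- z = 'c'

Verification:
- uvxyz = 'ab' + 'c' + 'a' + 'b' + 'c' = abcabc ✓
- |vxy| = |'cab'| = 3 ≤ 3 ✓
- |vy| = |'cb'| = 2 > 0 ✓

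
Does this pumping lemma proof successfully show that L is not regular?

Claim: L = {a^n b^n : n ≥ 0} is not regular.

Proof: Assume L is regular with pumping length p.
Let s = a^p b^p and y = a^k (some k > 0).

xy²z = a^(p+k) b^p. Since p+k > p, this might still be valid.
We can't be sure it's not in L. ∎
The proof is INCORRECT.

Error: The conclusion is wrong.
xy²z = a^(p+k) b^p is definitely NOT in L because the number of a's (p+k) ≠ number of b's (p).
The proof incorrectly doubts what is actually a valid contradiction.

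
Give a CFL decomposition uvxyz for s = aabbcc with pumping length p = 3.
u='aa', v='b', x='b', y='c', z='c'

For s = aabbcc with pumping length p = 3:

One valid decomposition:
- u = 'aa'
- v = 'b'
- x = 'b'
- y = 'c'
- z = 'c'

Verification:
- uvxyz = 'aa' + 'b' + 'b' + 'c' + 'c' = aabbcc ✓
- |vxy| = |'bbc'| = 3 ≤ 3 ✓
- |vy| = |'bc'| = 2 > 0 ✓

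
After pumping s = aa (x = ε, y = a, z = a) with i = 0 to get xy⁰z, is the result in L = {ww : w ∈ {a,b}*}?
No

xy⁰z = ε · ε · a = a.
a has odd length 1, so it cannot be written as ww and is not in L.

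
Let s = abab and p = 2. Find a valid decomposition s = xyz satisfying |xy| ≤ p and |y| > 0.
x = '', y = 'a', z = 'bab'

For s = abab and p = 2, one valid decomposition is:
- x = '' (length 0)
- y = 'a' (length 1)
- z = 'bab' (length 3)

Verification:
- xyz = '' + 'a' + 'bab' = abab ✓
- |xy| = 1 ≤ 2 ✓
- |y| = 1 > 0 ✓

All pumping lemma constraints are satisfied.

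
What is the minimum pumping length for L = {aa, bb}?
p = 3

For a finite language L, the pumping lemma holds vacuously if p > max|s| for s ∈ L.

The longest string in L = {aa, bb} has length 2.
If p = 3, then no string s ∈ L has |s| ≥ p, so the condition is vacuously true.

The minimum pumping length is p = 3.

Why no smaller p works: for any p ≤ 2, the longest string s ∈ L has |s| = 2 ≥ p, so it would
have to be pumpable; but pumping up (i = 2, 3, ...) produces ever longer strings, which cannot all lie in the
finite language L. So the pumping property fails for every p ≤ 2.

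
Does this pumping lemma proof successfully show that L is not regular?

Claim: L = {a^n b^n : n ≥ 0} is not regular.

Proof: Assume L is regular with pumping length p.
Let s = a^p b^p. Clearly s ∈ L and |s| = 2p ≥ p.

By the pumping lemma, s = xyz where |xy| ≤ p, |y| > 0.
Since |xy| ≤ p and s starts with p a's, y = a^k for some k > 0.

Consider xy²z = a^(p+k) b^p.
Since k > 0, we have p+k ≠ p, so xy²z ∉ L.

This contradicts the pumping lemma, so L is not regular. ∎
The proof is correct.

This proof is valid because:
1. The string s = a^p b^p is correctly in L
2. The decomposition analysis is correct: y must consist only of a's
3. The contradiction is valid: pumping increases a's but not b's
4. The conclusion follows logically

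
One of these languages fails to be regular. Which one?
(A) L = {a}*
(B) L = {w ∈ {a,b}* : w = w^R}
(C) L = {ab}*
(B) {w ∈ {a,b}* : w = w^R}

(B) L = {w ∈ {a,b}* : w = w^R} is NOT regular.

The pumping lemma can be used to prove this:
After pumping, the string is no longer symmetric

The other languages are regular because they can be recognized by finite automata.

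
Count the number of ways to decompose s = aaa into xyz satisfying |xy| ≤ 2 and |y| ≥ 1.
3

For s = 'aaa' with pumping length p = 2:

Constraints: |xy| ≤ 2, |y| > 0

Valid decompositions (|xy| ≤ p, |y| ≥ 1):
  • x='', y='a', z='aa'
  • x='a', y='a', z='a'
  • x='', y='aa', z='a'

Total count: 3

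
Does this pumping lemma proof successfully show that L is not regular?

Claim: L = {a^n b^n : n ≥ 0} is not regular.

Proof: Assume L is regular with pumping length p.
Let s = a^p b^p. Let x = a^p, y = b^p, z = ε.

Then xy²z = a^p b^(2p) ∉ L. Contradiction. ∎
The proof is INCORRECT.

Error: The decomposition violates |xy| ≤ p.
With x = a^p and y = b^p, we have |xy| = 2p > p.
The pumping lemma requires |xy| ≤ p, so y must be within the first p characters.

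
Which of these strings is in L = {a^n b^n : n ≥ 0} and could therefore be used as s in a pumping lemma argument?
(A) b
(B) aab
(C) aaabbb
(C) aaabbb

The pumping lemma is applied to a string s that lies in L, so first check membership of each option:
- (A) b has 0 a's and 1 b's; 0 ≠ 1, so it is not in L ✗
- (B) aab has 2 a's and 1 b's; 2 ≠ 1, so it is not in L ✗
- (C) aaabbb = a^3 b^3 has equal counts (3 = 3), so it is in L ✓

Only (C) aaabbb is in L, so it is the only candidate that could play the role of s.
(In a complete proof one picks s in terms of the pumping length p so that |s| ≥ p is guaranteed; a fixed string like aaabbb illustrates the shape of such an s.)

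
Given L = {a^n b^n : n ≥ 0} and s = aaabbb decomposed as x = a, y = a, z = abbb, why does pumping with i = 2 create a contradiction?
xy²z = aaaabbb ∉ L

Pumping with i = 2 replaces y = a by y² = aa:
- Original: s = xyz = aaabbb; aaabbb = a^3 b^3 has equal counts (3 = 3), so it is in L
- Pumped: xy²z = a · aa · abbb = aaaabbb
- aaaabbb has 4 a's and 3 b's; 4 ≠ 3, so it is not in L

The pumping lemma would require xy²z ∈ L, so this decomposition yields a contradiction.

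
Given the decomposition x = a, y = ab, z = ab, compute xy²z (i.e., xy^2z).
aababab

Given x = 'a', y = 'ab', z = 'ab' and i = 2:

xy^2z = x + y·y·...·y (2 times) + z
       = 'a' + 'ab'^2 + 'ab'
       = 'a' + 'abab' + 'ab'
       = 'aababab'

The pumped string is 'aababab' with length 7.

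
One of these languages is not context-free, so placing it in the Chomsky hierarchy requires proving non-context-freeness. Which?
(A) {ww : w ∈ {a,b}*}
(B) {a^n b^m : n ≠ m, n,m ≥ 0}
(A) {ww : w ∈ {a,b}*}

(A) {ww : w ∈ {a,b}*} requires the CFL pumping lemma.

- {a^n b^m : n ≠ m, n,m ≥ 0} is context-free (but not regular)
  • Can be shown non-regular with the regular pumping lemma
  • After pumping a's, we can make n = m

- {ww : w ∈ {a,b}*} is NOT context-free
  • Requires the CFL pumping lemma to prove
  • Cannot verify equality of two arbitrary substrings

The CFL pumping lemma is "stronger" in that it can prove non-membership
in the larger class of context-free languages.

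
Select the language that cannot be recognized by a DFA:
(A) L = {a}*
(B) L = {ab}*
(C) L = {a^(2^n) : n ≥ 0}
(C) {a^(2^n) : n ≥ 0}

(C) L = {a^(2^n) : n ≥ 0} is NOT regular.

The pumping lemma can be used to prove this:
After pumping, length is no longer a power of 2

The other languages are regular because they can be recognized by finite automata.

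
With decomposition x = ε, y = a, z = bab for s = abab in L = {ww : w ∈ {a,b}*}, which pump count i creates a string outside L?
i = 2

xy²z = ε · aa · bab = aabab; aabab has odd length 5, so it cannot be written as ww and is not in L.
(Other choices also work, e.g. i = 0, 3; only i = 1 is guaranteed to stay in L since xy¹z = s.)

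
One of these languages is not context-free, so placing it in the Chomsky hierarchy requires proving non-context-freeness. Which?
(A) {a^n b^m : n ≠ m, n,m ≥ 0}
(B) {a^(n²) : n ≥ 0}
(B) {a^(n²) : n ≥ 0}

(B) {a^(n²) : n ≥ 0} requires the CFL pumping lemma.

- {a^n b^m : n ≠ m, n,m ≥ 0} is context-free (but not regular)
  • Can be shown non-regular with the regular pumping lemma
  • After pumping a's, we can make n = m

- {a^(n²) : n ≥ 0} is NOT context-free
  • Requires the CFL pumping lemma to prove
  • Gaps between squares grow unboundedly

The CFL pumping lemma is "stronger" in that it can prove non-membership
in the larger class of context-free languages.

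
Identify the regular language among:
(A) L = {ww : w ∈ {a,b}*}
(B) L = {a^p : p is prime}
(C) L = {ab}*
(C) {ab}*

(C) L = {ab}* is regular.

This can be recognized by a finite automaton (DFA/NFA).
Regular expressions like {ab}* define regular languages.

The other choices are not regular:
- {ww : w ∈ {a,b}*}: After pumping, the two halves no longer match
- {a^p : p is prime}: After pumping, the length becomes composite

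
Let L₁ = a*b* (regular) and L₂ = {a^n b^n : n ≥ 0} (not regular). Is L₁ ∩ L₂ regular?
No — L₁ ∩ L₂ is not regular.

Every string a^n b^n already lies in a*b*, so L₁ ∩ L₂ = {a^n b^n : n ≥ 0} = L₂ itself, which is the standard non-regular language (pump s = a^p b^p).

Note that the bare facts "L₁ regular, L₂ non-regular" do not settle the question by themselves: the closure of regular languages under ∪, ∩, complement and difference applies only when BOTH operands are regular. With a non-regular operand the result can come out regular or non-regular depending on the specific languages, so one has to work out L₁ ∩ L₂ for this particular pair, as above.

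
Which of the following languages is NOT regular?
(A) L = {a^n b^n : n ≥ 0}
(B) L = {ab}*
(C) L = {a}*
(A) {a^n b^n : n ≥ 0}

(A) L = {a^n b^n : n ≥ 0} is NOT regular.

The pumping lemma can be used to prove this:
After pumping, the number of a's and b's become unequal

The other languages are regular because they can be recognized by finite automata.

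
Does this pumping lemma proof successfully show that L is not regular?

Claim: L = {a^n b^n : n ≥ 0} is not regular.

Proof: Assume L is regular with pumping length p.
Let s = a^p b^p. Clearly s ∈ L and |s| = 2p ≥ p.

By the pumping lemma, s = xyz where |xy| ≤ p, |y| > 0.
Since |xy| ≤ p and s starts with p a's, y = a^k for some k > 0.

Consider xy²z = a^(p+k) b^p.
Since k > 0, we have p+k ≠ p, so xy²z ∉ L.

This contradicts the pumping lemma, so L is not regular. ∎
The proof is correct.

This proof is valid because:
1. The string s = a^p b^p is correctly in L
2. The decomposition analysis is correct: y must consist only of a's
3. The contradiction is valid: pumping increases a's but not b's
4. The conclusion follows logically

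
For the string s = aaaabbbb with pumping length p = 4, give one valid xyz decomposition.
x = '', y = 'aaaa', z = 'bbbb'

For s = aaaabbbb and p = 4, one valid decomposition is:
- x = '' (length 0)
- y = 'aaaa' (length 4)
- z = 'bbbb' (length 4)

Verification:
- xyz = '' + 'aaaa' + 'bbbb' = aaaabbbb ✓
- |xy| = 4 ≤ 4 ✓
- |y| = 4 > 0 ✓

All pumping lemma constraints are satisfied.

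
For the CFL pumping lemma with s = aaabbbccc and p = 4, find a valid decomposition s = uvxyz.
u='aa', v='a', x='bb', y='b', z='ccc'

For s = aaabbbccc with pumping length p = 4:

One valid decomposition:
- u = 'aa'
- v = 'a'
- x = 'bb'
- y = 'b'
- z = 'ccc'

Verification:
- uvxyz = 'aa' + 'a' + 'bb' + 'b' + 'ccc' = aaabbbccc ✓
- |vxy| = |'abbb'| = 4 ≤ 4 ✓
- |vy| = |'ab'| = 2 > 0 ✓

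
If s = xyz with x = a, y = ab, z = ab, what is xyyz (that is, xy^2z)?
aababab

Given x = 'a', y = 'ab', z = 'ab' and i = 2:

xy^2z = x + y·y·...·y (2 times) + z
       = 'a' + 'ab'^2 + 'ab'
       = 'a' + 'abab' + 'ab'
       = 'aababab'

The pumped string is 'aababab' with length 7.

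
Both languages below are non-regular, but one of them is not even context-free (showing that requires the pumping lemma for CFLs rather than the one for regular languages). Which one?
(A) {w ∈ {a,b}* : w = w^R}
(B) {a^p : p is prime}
(B) {a^p : p is prime}

(B) {a^p : p is prime} requires the CFL pumping lemma.

- {w ∈ {a,b}* : w = w^R} is context-free (but not regular)
  • Can be shown non-regular with the regular pumping lemma
  • After pumping, the string is no longer symmetric

- {a^p : p is prime} is NOT context-free
  • Requires the CFL pumping lemma to prove
  • The CFL pumping lemma also fails because prime gaps are unbounded

The CFL pumping lemma is "stronger" in that it can prove non-membership
in the larger class of context-free languages.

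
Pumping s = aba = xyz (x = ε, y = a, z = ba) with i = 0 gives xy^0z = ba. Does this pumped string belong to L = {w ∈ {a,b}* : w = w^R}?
No

xy⁰z = ε · ε · ba = ba.
ba reversed is ab ≠ ba, so it is not a palindrome and is not in L.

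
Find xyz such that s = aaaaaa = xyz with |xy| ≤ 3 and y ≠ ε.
x = '', y = 'aaa', z = 'aaa'

For s = aaaaaa and p = 3, one valid decomposition is:
- x = '' (length 0)
- y = 'aaa' (length 3)
- z = 'aaa' (length 3)

Verification:
- xyz = '' + 'aaa' + 'aaa' = aaaaaa ✓
- |xy| = 3 ≤ 3 ✓
- |y| = 3 > 0 ✓

All pumping lemma constraints are satisfied.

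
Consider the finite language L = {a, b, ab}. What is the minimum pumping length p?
p = 3

For a finite language L, the pumping lemma holds vacuously if p > max|s| for s ∈ L.

The longest string in L = {a, b, ab} has length 2.
If p = 3, then no string s ∈ L has |s| ≥ p, so the condition is vacuously true.

The minimum pumping length is p = 3.

Why no smaller p works: for any p ≤ 2, the longest string s ∈ L has |s| = 2 ≥ p, so it would
have to be pumpable; but pumping up (i = 2, 3, ...) produces ever longer strings, which cannot all lie in the
finite language L. So the pumping property fails for every p ≤ 2.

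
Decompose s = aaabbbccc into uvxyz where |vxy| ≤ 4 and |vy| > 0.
u='aa', v='a', x='bb', y='b', z='ccc'

For s = aaabbbccc with pumping length p = 4:

One valid decomposition:
- u = 'aa'
- v = 'a'
- x = 'bb'
- y = 'b'
- z = 'ccc'

Verification:
- uvxyz = 'aa' + 'a' + 'bb' + 'b' + 'ccc' = aaabbbccc ✓
- |vxy| = |'abbb'| = 4 ≤ 4 ✓
- |vy| = |'ab'| = 2 > 0 ✓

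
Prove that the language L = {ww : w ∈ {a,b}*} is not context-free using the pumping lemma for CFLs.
Assume for contradiction that L is context-free, and let p ≥ 1 be the pumping length given by the pumping lemma for CFLs.
Choose s = a^p b^p a^p b^p. Then s ∈ L (take w = a^p b^p) and |s| = 4p ≥ p.
By the CFL pumping lemma, s = uvxyz for some u, v, x, y, z with |vxy| ≤ p, |vy| ≥ 1, and uv^i xy^i z ∈ L for every i ≥ 0.

Write s as four blocks A₁ B₁ A₂ B₂ with A₁ = A₂ = a^p and B₁ = B₂ = b^p. Since |vxy| ≤ p, the window vxy lies inside at most two adjacent blocks. Take i = 0 and let t = uxz, so |t| = 4p − |vy| with 1 ≤ |vy| ≤ p. If |t| is odd, t ∉ L immediately, so assume |vy| is even (hence |vy| ≥ 2) and |t|/2 = 2p − |vy|/2, which satisfies p ≤ |t|/2 ≤ 2p − 1.

Case 1 (vxy inside A₁B₁): t = a^(p−j) b^(p−l) a^p b^p with j + l = |vy|. The second half of t has length < 2p, so it is a suffix of the trailing a^p b^p and ends in b; the first half is a^(p−j) b^(p−l) a^((j+l)/2), which ends in a because (j+l)/2 ≥ 1. The halves differ, so t ∉ L.

Case 2 (vxy inside B₁A₂, straddling the middle): t = a^p b^(p−j) a^(p−l) b^p with j + l = |vy|. If t = ww, then w is a prefix of t of length ≥ p, so w begins with a^p; and w is a suffix of t of length ≥ p, so w ends with b^p. That forces |w| ≥ 2p, contradicting |w| = |t|/2 ≤ 2p − 1. So t ∉ L.

Case 3 (vxy inside A₂B₂): t = a^p b^p a^(p−j) b^(p−l) with j + l = |vy|. The first half of t is a prefix of a^p b^p, so it begins with a; the second half is b^((j+l)/2) a^(p−j) b^(p−l), which begins with b. The halves differ, so t ∉ L.

In every case uv⁰xy⁰z = uxz ∉ L.

This contradicts the CFL pumping lemma, which requires uv^i xy^i z ∈ L for all i ≥ 0.
Hence L = {ww : w ∈ {a,b}*} is not context-free. ∎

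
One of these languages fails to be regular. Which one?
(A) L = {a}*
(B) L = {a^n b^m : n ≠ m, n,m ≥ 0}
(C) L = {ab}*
(B) {a^n b^m : n ≠ m, n,m ≥ 0}

(B) L = {a^n b^m : n ≠ m, n,m ≥ 0} is NOT regular.

The pumping lemma can be used to prove this:
After pumping a's, we can make n = m

The other languages are regular because they can be recognized by finite automata.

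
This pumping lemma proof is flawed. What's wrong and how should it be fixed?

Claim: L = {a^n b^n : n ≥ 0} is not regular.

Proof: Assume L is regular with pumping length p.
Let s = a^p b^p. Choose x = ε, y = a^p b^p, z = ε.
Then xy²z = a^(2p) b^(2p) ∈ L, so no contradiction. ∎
Error: The decomposition violates |xy| ≤ p. With y = a^p b^p, |xy| = |y| = 2p > p. (The proof also miscomputes xy²z, which would be a^p b^p a^p b^p rather than a^(2p) b^(2p), and it wrongly treats one harmless decomposition as settling the matter — the prover does not get to choose the decomposition.)

Correction: The pumping lemma requires |xy| ≤ p, and the argument must handle every decomposition satisfying |xy| ≤ p, |y| ≥ 1. Since s starts with p a's, any such y consists only of a's, say y = a^k with k ≥ 1. Then xy²z = a^(p+k) b^p has unequal numbers of a's and b's, so xy²z ∉ L — the required contradiction.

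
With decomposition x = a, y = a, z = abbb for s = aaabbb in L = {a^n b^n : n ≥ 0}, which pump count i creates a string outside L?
i = 2

xy²z = a · aa · abbb = aaaabbb; aaaabbb has 4 a's and 3 b's; 4 ≠ 3, so it is not in L.
(Other choices also work, e.g. i = 0, 3; only i = 1 is guaranteed to stay in L since xy¹z = s.)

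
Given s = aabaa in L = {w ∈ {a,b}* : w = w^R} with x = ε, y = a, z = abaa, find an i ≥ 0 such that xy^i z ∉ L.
i = 0

xy⁰z = ε · ε · abaa = abaa; abaa reversed is aaba ≠ abaa, so it is not a palindrome and is not in L.
(Other choices also work, e.g. i = 2, 3; only i = 1 is guaranteed to stay in L since xy¹z = s.)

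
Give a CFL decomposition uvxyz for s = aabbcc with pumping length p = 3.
u='aa', v='b', x='b', y='c', z='c'

For s = aabbcc with pumping length p = 3:

One valid decomposition:
- u = 'aa'
- v = 'b'
- x = 'b'
- y = 'c'
- z = 'c'

Verification:
- uvxyz = 'aa' + 'b' + 'b' + 'c' + 'c' = aabbcc ✓
- |vxy| = |'bbc'| = 3 ≤ 3 ✓
- |vy| = |'bc'| = 2 > 0 ✓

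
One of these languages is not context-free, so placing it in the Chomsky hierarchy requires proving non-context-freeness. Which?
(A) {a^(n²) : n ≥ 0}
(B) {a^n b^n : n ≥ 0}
(A) {a^(n²) : n ≥ 0}

(A) {a^(n²) : n ≥ 0} requires the CFL pumping lemma.

- {a^n b^n : n ≥ 0} is context-free (but not regular)
  • Can be shown non-regular with the regular pumping lemma
  • After pumping, the number of a's and b's become unequal

- {a^(n²) : n ≥ 0} is NOT context-free
  • Requires the CFL pumping lemma to prove
  • Gaps between squares grow unboundedly

The CFL pumping lemma is "stronger" in that it can prove non-membership
in the larger class of context-free languages.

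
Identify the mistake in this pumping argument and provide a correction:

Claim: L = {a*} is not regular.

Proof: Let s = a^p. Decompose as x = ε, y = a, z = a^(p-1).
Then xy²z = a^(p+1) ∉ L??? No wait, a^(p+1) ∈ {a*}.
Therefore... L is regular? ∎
Error: The proof attempts to show a*  is not regular, but a* IS regular!

Correction: a* is a regular language (recognized by a simple DFA with one accepting state and self-loop on 'a'). The pumping lemma can only prove non-regularity, not regularity. For regular languages, pumping always works.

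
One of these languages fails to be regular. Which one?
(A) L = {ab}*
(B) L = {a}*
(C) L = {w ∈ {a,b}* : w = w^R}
(C) {w ∈ {a,b}* : w = w^R}

(C) L = {w ∈ {a,b}* : w = w^R} is NOT regular.

The pumping lemma can be used to prove this:
After pumping, the string is no longer symmetric

The other languages are regular because they can be recognized by finite automata.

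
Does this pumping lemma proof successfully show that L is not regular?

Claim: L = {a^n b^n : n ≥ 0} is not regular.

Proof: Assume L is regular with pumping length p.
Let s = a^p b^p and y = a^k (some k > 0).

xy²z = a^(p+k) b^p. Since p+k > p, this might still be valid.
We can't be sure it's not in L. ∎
The proof is INCORRECT.

Error: The conclusion is wrong.
xy²z = a^(p+k) b^p is definitely NOT in L because the number of a's (p+k) ≠ number of b's (p).
The proof incorrectly doubts what is actually a valid contradiction.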